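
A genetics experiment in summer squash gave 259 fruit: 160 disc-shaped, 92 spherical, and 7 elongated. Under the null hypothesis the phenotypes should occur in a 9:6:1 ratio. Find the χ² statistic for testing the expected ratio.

6.891

Expected counts for N = 259 under a 9:6:1 ratio (total parts = 16):
  disc-shaped: 259 × 9/16 = 145.6875
  spherical: 259 × 6/16 = 97.125
  elongated: 259 × 1/16 = 16.1875
χ² = Σ (O − E)² / E
  disc-shaped: (160 − 145.6875)² / 145.6875 = 1.4061
  spherical: (92 − 97.125)² / 97.125 = 0.2704
  elongated: (7 − 16.1875)² / 16.1875 = 5.2145
χ² = 1.4061 + 0.2704 + 5.2145 = 6.891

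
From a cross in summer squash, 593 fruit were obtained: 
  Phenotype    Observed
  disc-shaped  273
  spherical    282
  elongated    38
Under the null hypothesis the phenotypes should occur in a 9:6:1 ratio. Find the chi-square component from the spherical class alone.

Expected counts for N = 593 under a 9:6:1 ratio (total parts = 16):
  disc-shaped: 593 × 9/16 = 333.5625
  spherical: 593 × 6/16 = 222.375
  elongated: 593 × 1/16 = 37.0625
Contribution of spherical: (282 − 222.375)² / 222.375 = 15.9871

15.987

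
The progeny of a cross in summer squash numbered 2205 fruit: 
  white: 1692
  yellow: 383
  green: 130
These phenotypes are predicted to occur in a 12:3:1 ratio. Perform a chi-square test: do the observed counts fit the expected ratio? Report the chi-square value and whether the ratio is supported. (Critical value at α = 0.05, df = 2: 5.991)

Expected counts for N = 2205 under a 12:3:1 ratio (total parts = 16):
  white: 2205 × 12/16 = 1653.75
  yellow: 2205 × 3/16 = 413.4375
  green: 2205 × 1/16 = 137.8125
χ² = Σ (O − E)² / E
  white: (1692 − 1653.75)² / 1653.75 = 0.8847
  yellow: (383 − 413.4375)² / 413.4375 = 2.2408
  green: (130 − 137.8125)² / 137.8125 = 0.4429
χ² = 0.8847 + 2.2408 + 0.4429 = 3.5684 ≈ 3.568
Degrees of freedom = 3 − 1 = 2; critical value at α = 0.05 is 5.991.
Since 3.568 < 5.991, we fail to reject the null hypothesis — the data are consistent with the 12:3:1 ratio.

3.568; consistent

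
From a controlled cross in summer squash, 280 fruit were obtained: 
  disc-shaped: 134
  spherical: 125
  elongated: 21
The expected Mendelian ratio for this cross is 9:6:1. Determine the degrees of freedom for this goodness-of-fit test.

2

A goodness-of-fit test with 3 phenotype classes has df = 3 − 1 = 2.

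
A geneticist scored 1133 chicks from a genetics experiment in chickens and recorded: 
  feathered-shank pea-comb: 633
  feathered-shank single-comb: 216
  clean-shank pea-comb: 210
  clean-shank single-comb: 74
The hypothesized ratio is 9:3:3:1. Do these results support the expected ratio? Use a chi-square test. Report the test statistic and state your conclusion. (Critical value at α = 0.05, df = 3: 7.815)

Expected counts for N = 1133 under a 9:3:3:1 ratio (total parts = 16):
  feathered-shank pea-comb: 1133 × 9/16 = 637.3125
  feathered-shank single-comb: 1133 × 3/16 = 212.4375
  clean-shank pea-comb: 1133 × 3/16 = 212.4375
  clean-shank single-comb: 1133 × 1/16 = 70.8125
χ² = Σ (O − E)² / E
  feathered-shank pea-comb: (633 − 637.3125)² / 637.3125 = 0.0292
  feathered-shank single-comb: (216 − 212.4375)² / 212.4375 = 0.0597
  clean-shank pea-comb: (210 − 212.4375)² / 212.4375 = 0.0280
  clean-shank single-comb: (74 − 70.8125)² / 70.8125 = 0.1435
χ² = 0.0292 + 0.0597 + 0.0280 + 0.1435 = 0.2604 ≈ 0.260
Degrees of freedom = 4 − 1 = 3; critical value at α = 0.05 is 7.815.
Since 0.260 < 7.815, we fail to reject the null hypothesis — the data are consistent with the 9:3:3:1 ratio.

0.260; consistent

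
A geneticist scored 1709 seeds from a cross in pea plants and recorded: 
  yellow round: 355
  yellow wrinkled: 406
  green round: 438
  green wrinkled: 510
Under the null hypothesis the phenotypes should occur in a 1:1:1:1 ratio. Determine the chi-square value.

Total ratio parts = 4. Expected numbers out of 1709:
  yellow round: 1709 × 1/4 = 427.25
  yellow wrinkled: 1709 × 1/4 = 427.25
  green round: 1709 × 1/4 = 427.25
  green wrinkled: 1709 × 1/4 = 427.25
χ² = Σ (O − E)² / E
  yellow round: (355 − 427.25)² / 427.25 = 12.2178
  yellow wrinkled: (406 − 427.25)² / 427.25 = 1.0569
  green round: (438 − 427.25)² / 427.25 = 0.2705
  green wrinkled: (510 − 427.25)² / 427.25 = 16.0271
χ² = 12.2178 + 1.0569 + 0.2705 + 16.0271 = 29.5723 ≈ 29.572

29.572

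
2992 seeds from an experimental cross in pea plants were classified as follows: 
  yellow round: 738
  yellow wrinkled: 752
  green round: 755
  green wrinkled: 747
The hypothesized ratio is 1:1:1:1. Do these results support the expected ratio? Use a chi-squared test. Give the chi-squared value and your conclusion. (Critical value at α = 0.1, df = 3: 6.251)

0.222; consistent

The 1:1:1:1 ratio has 4 parts, so with N = 2992 the expected counts are:
  yellow round: 2992 × 1/4 = 748
  yellow wrinkled: 2992 × 1/4 = 748
  green round: 2992 × 1/4 = 748
  green wrinkled: 2992 × 1/4 = 748
χ² = Σ (O − E)² / E
  yellow round: (738 − 748)² / 748 = 0.1337
  yellow wrinkled: (752 − 748)² / 748 = 0.0214
  green round: (755 − 748)² / 748 = 0.0655
  green wrinkled: (747 − 748)² / 748 = 0.0013
χ² = 0.1337 + 0.0214 + 0.0655 + 0.0013 = 0.2219 ≈ 0.222
Degrees of freedom = 4 − 1 = 3; critical value at α = 0.1 is 6.251.
Since 0.222 < 6.251, we fail to reject the null hypothesis — the data are consistent with the 1:1:1:1 ratio.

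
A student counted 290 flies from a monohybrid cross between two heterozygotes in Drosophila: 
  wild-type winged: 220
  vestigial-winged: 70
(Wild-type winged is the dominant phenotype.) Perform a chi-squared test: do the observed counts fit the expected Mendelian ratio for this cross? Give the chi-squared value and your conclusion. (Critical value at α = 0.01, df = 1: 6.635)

0.115; consistent

For a monohybrid cross between heterozygotes with complete dominance, the expected phenotypic ratio is 3:1.
The 3:1 ratio has 4 parts, so with N = 290 the expected counts are:
  wild-type winged: 290 × 3/4 = 217.5
  vestigial-winged: 290 × 1/4 = 72.5
χ² = Σ (O − E)² / E
  wild-type winged: (220 − 217.5)² / 217.5 = 0.0287
  vestigial-winged: (70 − 72.5)² / 72.5 = 0.0862
χ² = 0.0287 + 0.0862 = 0.1149 ≈ 0.115
Degrees of freedom = 2 − 1 = 1; critical value at α = 0.01 is 6.635.
Since 0.115 < 6.635, we fail to reject the null hypothesis — the data are consistent with the 3:1 ratio.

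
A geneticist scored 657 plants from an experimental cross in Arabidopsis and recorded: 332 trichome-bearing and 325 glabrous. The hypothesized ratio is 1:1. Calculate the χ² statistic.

Expected counts for N = 657 under a 1:1 ratio (total parts = 2):
  trichome-bearing: 657 × 1/2 = 328.5
  glabrous: 657 × 1/2 = 328.5
χ² = Σ (O − E)² / E
  trichome-bearing: (332 − 328.5)² / 328.5 = 0.0373
  glabrous: (325 − 328.5)² / 328.5 = 0.0373
χ² = 0.0373 + 0.0373 = 0.0746 ≈ 0.075

0.075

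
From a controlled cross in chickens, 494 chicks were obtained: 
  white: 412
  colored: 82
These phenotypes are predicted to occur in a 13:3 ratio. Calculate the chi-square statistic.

1.500

The 13:3 ratio has 16 parts, so with N = 494 the expected counts are:
  white: 494 × 13/16 = 401.375
  colored: 494 × 3/16 = 92.625
χ² = Σ (O − E)² / E
  white: (412 − 401.375)² / 401.375 = 0.2813
  colored: (82 − 92.625)² / 92.625 = 1.2188
χ² = 0.2813 + 1.2188 = 1.5001 ≈ 1.500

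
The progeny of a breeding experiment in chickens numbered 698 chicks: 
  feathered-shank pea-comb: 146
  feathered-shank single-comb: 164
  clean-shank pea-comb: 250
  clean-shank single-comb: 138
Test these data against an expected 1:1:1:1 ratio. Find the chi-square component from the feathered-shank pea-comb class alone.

4.655

Total ratio parts = 4. Expected numbers out of 698:
  feathered-shank pea-comb: 698 × 1/4 = 174.5
  feathered-shank single-comb: 698 × 1/4 = 174.5
  clean-shank pea-comb: 698 × 1/4 = 174.5
  clean-shank single-comb: 698 × 1/4 = 174.5
Contribution of feathered-shank pea-comb: (146 − 174.5)² / 174.5 = 4.6547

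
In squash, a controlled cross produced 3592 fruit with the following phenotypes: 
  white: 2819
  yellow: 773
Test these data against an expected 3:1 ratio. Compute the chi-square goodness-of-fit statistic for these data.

23.200

The 3:1 ratio has 4 parts, so with N = 3592 the expected counts are:
  white: 3592 × 3/4 = 2694
  yellow: 3592 × 1/4 = 898
χ² = Σ (O − E)² / E
  white: (2819 − 2694)² / 2694 = 5.7999
  yellow: (773 − 898)² / 898 = 17.3998
χ² = 5.7999 + 17.3998 = 23.1997 ≈ 23.200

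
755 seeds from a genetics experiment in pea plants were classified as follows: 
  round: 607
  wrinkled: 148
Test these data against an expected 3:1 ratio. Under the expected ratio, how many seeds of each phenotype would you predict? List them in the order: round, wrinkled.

566.25, 188.75

Total ratio parts = 4. Expected numbers out of 755:
  round: 755 × 3/4 = 566.25
  wrinkled: 755 × 1/4 = 188.75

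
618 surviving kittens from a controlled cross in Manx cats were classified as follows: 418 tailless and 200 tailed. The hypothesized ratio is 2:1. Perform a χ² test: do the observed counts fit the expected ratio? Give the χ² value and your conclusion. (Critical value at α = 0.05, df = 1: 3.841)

Under the 2:1 hypothesis (Σ ratio = 3, N = 618):
  tailless: 618 × 2/3 = 412
  tailed: 618 × 1/3 = 206
χ² = Σ (O − E)² / E
  tailless: (418 − 412)² / 412 = 0.0874
  tailed: (200 − 206)² / 206 = 0.1748
χ² = 0.0874 + 0.1748 = 0.2622 ≈ 0.262
Degrees of freedom = 2 − 1 = 1; critical value at α = 0.05 is 3.841.
Since 0.262 < 3.841, we fail to reject the null hypothesis — the data are consistent with the 2:1 ratio.

0.262; consistent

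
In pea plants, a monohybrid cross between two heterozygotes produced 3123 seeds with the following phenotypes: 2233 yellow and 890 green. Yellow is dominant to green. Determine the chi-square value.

For a monohybrid cross between heterozygotes with complete dominance, the expected phenotypic ratio is 3:1.
Expected counts for N = 3123 under a 3:1 ratio (total parts = 4):
  yellow: 3123 × 3/4 = 2342.25
  green: 3123 × 1/4 = 780.75
χ² = Σ (O − E)² / E
  yellow: (2233 − 2342.25)² / 2342.25 = 5.0958
  green: (890 − 780.75)² / 780.75 = 15.2873
χ² = 5.0958 + 15.2873 = 20.3831 ≈ 20.383

20.383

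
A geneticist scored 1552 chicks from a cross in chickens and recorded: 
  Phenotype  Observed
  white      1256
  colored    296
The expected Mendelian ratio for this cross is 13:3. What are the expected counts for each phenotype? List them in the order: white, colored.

Total ratio parts = 16. Expected numbers out of 1552:
  white: 1552 × 13/16 = 1261
  colored: 1552 × 3/16 = 291

1261, 291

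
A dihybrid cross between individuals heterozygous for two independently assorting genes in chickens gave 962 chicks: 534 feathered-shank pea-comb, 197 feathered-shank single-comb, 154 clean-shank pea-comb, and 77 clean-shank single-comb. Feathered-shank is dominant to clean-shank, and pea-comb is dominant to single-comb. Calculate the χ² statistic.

A dihybrid F₂ with independent assortment and complete dominance at both loci gives a 9:3:3:1 phenotypic ratio.
Total ratio parts = 16. Expected numbers out of 962:
  feathered-shank pea-comb: 962 × 9/16 = 541.125
  feathered-shank single-comb: 962 × 3/16 = 180.375
  clean-shank pea-comb: 962 × 3/16 = 180.375
  clean-shank single-comb: 962 × 1/16 = 60.125
χ² = Σ (O − E)² / E
  feathered-shank pea-comb: (534 − 541.125)² / 541.125 = 0.0938
  feathered-shank single-comb: (197 − 180.375)² / 180.375 = 1.5323
  clean-shank pea-comb: (154 − 180.375)² / 180.375 = 3.8566
  clean-shank single-comb: (77 − 60.125)² / 60.125 = 4.7362
χ² = 0.0938 + 1.5323 + 3.8566 + 4.7362 = 10.2189 ≈ 10.219

10.219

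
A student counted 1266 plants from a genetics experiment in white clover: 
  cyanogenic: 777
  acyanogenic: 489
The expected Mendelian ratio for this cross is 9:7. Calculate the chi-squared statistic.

13.509

Expected counts for N = 1266 under a 9:7 ratio (total parts = 16):
  cyanogenic: 1266 × 9/16 = 712.125
  acyanogenic: 1266 × 7/16 = 553.875
χ² = Σ (O − E)² / E
  cyanogenic: (777 − 712.125)² / 712.125 = 5.9102
  acyanogenic: (489 − 553.875)² / 553.875 = 7.5988
χ² = 5.9102 + 7.5988 = 13.509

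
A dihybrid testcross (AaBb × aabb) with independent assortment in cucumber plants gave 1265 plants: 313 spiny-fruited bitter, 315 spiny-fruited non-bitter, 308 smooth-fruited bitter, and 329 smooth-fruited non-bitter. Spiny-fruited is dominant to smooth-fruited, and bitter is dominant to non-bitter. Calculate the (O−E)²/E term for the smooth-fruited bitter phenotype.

A dihybrid testcross with independent assortment gives a 1:1:1:1 ratio.
The 1:1:1:1 ratio has 4 parts, so with N = 1265 the expected counts are:
  spiny-fruited bitter: 1265 × 1/4 = 316.25
  spiny-fruited non-bitter: 1265 × 1/4 = 316.25
  smooth-fruited bitter: 1265 × 1/4 = 316.25
  smooth-fruited non-bitter: 1265 × 1/4 = 316.25
Contribution of smooth-fruited bitter: (308 − 316.25)² / 316.25 = 0.2152

0.215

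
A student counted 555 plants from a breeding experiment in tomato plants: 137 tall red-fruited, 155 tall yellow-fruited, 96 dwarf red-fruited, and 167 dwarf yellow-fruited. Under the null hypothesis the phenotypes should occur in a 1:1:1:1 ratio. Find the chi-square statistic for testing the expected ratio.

The 1:1:1:1 ratio has 4 parts, so with N = 555 the expected counts are:
  tall red-fruited: 555 × 1/4 = 138.75
  tall yellow-fruited: 555 × 1/4 = 138.75
  dwarf red-fruited: 555 × 1/4 = 138.75
  dwarf yellow-fruited: 555 × 1/4 = 138.75
χ² = Σ (O − E)² / E
  tall red-fruited: (137 − 138.75)² / 138.75 = 0.0221
  tall yellow-fruited: (155 − 138.75)² / 138.75 = 1.9032
  dwarf red-fruited: (96 − 138.75)² / 138.75 = 13.1716
  dwarf yellow-fruited: (167 − 138.75)² / 138.75 = 5.7518
χ² = 0.0221 + 1.9032 + 13.1716 + 5.7518 = 20.8487 ≈ 20.849

20.849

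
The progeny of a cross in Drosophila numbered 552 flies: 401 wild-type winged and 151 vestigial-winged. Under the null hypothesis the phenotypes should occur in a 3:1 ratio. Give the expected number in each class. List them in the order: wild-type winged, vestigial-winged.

The 3:1 ratio has 4 parts, so with N = 552 the expected counts are:
  wild-type winged: 552 × 3/4 = 414
  vestigial-winged: 552 × 1/4 = 138

414, 138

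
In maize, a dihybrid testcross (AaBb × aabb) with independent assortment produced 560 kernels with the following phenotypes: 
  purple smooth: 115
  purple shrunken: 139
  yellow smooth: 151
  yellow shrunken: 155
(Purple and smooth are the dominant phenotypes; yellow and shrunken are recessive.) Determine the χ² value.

A dihybrid testcross with independent assortment gives a 1:1:1:1 ratio.
Under the 1:1:1:1 hypothesis (Σ ratio = 4, N = 560):
  purple smooth: 560 × 1/4 = 140
  purple shrunken: 560 × 1/4 = 140
  yellow smooth: 560 × 1/4 = 140
  yellow shrunken: 560 × 1/4 = 140
χ² = Σ (O − E)² / E
  purple smooth: (115 − 140)² / 140 = 4.4643
  purple shrunken: (139 − 140)² / 140 = 0.0071
  yellow smooth: (151 − 140)² / 140 = 0.8643
  yellow shrunken: (155 − 140)² / 140 = 1.6071
χ² = 4.4643 + 0.0071 + 0.8643 + 1.6071 = 6.9428 ≈ 6.943

6.943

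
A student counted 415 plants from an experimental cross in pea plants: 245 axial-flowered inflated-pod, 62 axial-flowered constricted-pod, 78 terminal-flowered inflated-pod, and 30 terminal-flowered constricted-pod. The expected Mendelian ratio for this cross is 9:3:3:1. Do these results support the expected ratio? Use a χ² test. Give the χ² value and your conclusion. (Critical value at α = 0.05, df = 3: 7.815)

4.423; consistent

Expected counts for N = 415 under a 9:3:3:1 ratio (total parts = 16):
  axial-flowered inflated-pod: 415 × 9/16 = 233.4375
  axial-flowered constricted-pod: 415 × 3/16 = 77.8125
  terminal-flowered inflated-pod: 415 × 3/16 = 77.8125
  terminal-flowered constricted-pod: 415 × 1/16 = 25.9375
χ² = Σ (O − E)² / E
  axial-flowered inflated-pod: (245 − 233.4375)² / 233.4375 = 0.5727
  axial-flowered constricted-pod: (62 − 77.8125)² / 77.8125 = 3.2133
  terminal-flowered inflated-pod: (78 − 77.8125)² / 77.8125 = 0.0005
  terminal-flowered constricted-pod: (30 − 25.9375)² / 25.9375 = 0.6363
χ² = 0.5727 + 3.2133 + 0.0005 + 0.6363 = 4.4228 ≈ 4.423
Degrees of freedom = 4 − 1 = 3; critical value at α = 0.05 is 7.815.
Since 4.423 < 7.815, we fail to reject the null hypothesis — the data are consistent with the 9:3:3:1 ratio.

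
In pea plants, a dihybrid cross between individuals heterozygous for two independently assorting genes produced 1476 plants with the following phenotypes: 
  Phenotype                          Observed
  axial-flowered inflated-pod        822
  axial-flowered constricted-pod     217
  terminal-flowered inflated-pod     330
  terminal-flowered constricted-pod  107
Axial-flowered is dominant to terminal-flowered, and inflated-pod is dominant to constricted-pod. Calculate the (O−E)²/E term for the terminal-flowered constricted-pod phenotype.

A dihybrid F₂ with independent assortment and complete dominance at both loci gives a 9:3:3:1 phenotypic ratio.
Expected counts for N = 1476 under a 9:3:3:1 ratio (total parts = 16):
  axial-flowered inflated-pod: 1476 × 9/16 = 830.25
  axial-flowered constricted-pod: 1476 × 3/16 = 276.75
  terminal-flowered inflated-pod: 1476 × 3/16 = 276.75
  terminal-flowered constricted-pod: 1476 × 1/16 = 92.25
Contribution of terminal-flowered constricted-pod: (107 − 92.25)² / 92.25 = 2.3584

2.358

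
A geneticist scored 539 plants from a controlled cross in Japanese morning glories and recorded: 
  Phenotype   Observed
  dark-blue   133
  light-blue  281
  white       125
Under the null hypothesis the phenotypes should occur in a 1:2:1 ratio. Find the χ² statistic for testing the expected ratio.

1.219

Under the 1:2:1 hypothesis (Σ ratio = 4, N = 539):
  dark-blue: 539 × 1/4 = 134.75
  light-blue: 539 × 2/4 = 269.5
  white: 539 × 1/4 = 134.75
χ² = Σ (O − E)² / E
  dark-blue: (133 − 134.75)² / 134.75 = 0.0227
  light-blue: (281 − 269.5)² / 269.5 = 0.4907
  white: (125 − 134.75)² / 134.75 = 0.7055
χ² = 0.0227 + 0.4907 + 0.7055 = 1.2189 ≈ 1.219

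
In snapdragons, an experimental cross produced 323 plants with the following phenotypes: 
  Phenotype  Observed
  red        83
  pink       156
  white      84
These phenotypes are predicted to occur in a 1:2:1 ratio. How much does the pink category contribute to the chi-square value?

The 1:2:1 ratio has 4 parts, so with N = 323 the expected counts are:
  red: 323 × 1/4 = 80.75
  pink: 323 × 2/4 = 161.5
  white: 323 × 1/4 = 80.75
Contribution of pink: (156 − 161.5)² / 161.5 = 0.1873

0.187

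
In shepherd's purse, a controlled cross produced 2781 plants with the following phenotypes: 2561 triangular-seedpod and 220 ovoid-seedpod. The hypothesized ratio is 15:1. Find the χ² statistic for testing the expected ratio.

Under the 15:1 hypothesis (Σ ratio = 16, N = 2781):
  triangular-seedpod: 2781 × 15/16 = 2607.1875
  ovoid-seedpod: 2781 × 1/16 = 173.8125
χ² = Σ (O − E)² / E
  triangular-seedpod: (2561 − 2607.1875)² / 2607.1875 = 0.8182
  ovoid-seedpod: (220 − 173.8125)² / 173.8125 = 12.2735
χ² = 0.8182 + 12.2735 = 13.0917 ≈ 13.092

13.092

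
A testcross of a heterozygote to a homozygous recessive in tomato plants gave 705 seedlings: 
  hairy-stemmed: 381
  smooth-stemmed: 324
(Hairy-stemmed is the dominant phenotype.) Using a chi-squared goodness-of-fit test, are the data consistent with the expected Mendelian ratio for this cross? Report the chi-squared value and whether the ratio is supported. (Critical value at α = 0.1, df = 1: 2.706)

4.609; not consistent

A testcross of a heterozygote (Aa × aa) gives a 1:1 phenotypic ratio.
Total ratio parts = 2. Expected numbers out of 705:
  hairy-stemmed: 705 × 1/2 = 352.5
  smooth-stemmed: 705 × 1/2 = 352.5
χ² = Σ (O − E)² / E
  hairy-stemmed: (381 − 352.5)² / 352.5 = 2.3043
  smooth-stemmed: (324 − 352.5)² / 352.5 = 2.3043
χ² = 2.3043 + 2.3043 = 4.6086 ≈ 4.609
Degrees of freedom = 2 − 1 = 1; critical value at α = 0.1 is 2.706.
Since 4.609 > 2.706, we reject the null hypothesis — the data do not fit the 1:1 ratio.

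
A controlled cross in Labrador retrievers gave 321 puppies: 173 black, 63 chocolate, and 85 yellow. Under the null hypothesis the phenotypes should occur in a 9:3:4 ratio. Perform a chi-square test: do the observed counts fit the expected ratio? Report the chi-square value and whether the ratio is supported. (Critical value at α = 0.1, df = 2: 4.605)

The 9:3:4 ratio has 16 parts, so with N = 321 the expected counts are:
  black: 321 × 9/16 = 180.5625
  chocolate: 321 × 3/16 = 60.1875
  yellow: 321 × 4/16 = 80.25
χ² = Σ (O − E)² / E
  black: (173 − 180.5625)² / 180.5625 = 0.3167
  chocolate: (63 − 60.1875)² / 60.1875 = 0.1314
  yellow: (85 − 80.25)² / 80.25 = 0.2812
χ² = 0.3167 + 0.1314 + 0.2812 = 0.7293 ≈ 0.729
Degrees of freedom = 3 − 1 = 2; critical value at α = 0.1 is 4.605.
Since 0.729 < 4.605, we fail to reject the null hypothesis — the data are consistent with the 9:3:4 ratio.

0.729; consistent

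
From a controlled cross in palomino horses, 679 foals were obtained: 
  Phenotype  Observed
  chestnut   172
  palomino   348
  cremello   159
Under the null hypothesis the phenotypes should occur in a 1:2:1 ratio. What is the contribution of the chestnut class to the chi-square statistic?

Expected counts for N = 679 under a 1:2:1 ratio (total parts = 4):
  chestnut: 679 × 1/4 = 169.75
  palomino: 679 × 2/4 = 339.5
  cremello: 679 × 1/4 = 169.75
Contribution of chestnut: (172 − 169.75)² / 169.75 = 0.0298

0.030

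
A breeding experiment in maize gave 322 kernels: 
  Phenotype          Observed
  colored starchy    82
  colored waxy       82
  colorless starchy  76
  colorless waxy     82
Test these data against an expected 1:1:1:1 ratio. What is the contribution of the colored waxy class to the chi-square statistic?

The 1:1:1:1 ratio has 4 parts, so with N = 322 the expected counts are:
  colored starchy: 322 × 1/4 = 80.5
  colored waxy: 322 × 1/4 = 80.5
  colorless starchy: 322 × 1/4 = 80.5
  colorless waxy: 322 × 1/4 = 80.5
Contribution of colored waxy: (82 − 80.5)² / 80.5 = 0.0280

0.028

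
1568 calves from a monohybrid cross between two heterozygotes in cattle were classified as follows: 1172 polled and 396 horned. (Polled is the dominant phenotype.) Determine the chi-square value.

0.054

For a monohybrid cross between heterozygotes with complete dominance, the expected phenotypic ratio is 3:1.
Total ratio parts = 4. Expected numbers out of 1568:
  polled: 1568 × 3/4 = 1176
  horned: 1568 × 1/4 = 392
χ² = Σ (O − E)² / E
  polled: (1172 − 1176)² / 1176 = 0.0136
  horned: (396 − 392)² / 392 = 0.0408
χ² = 0.0136 + 0.0408 = 0.0544 ≈ 0.054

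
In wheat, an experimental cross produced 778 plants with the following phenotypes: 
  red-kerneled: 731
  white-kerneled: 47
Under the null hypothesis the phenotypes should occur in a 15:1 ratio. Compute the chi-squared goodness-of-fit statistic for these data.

0.058

Expected counts for N = 778 under a 15:1 ratio (total parts = 16):
  red-kerneled: 778 × 15/16 = 729.375
  white-kerneled: 778 × 1/16 = 48.625
χ² = Σ (O − E)² / E
  red-kerneled: (731 − 729.375)² / 729.375 = 0.0036
  white-kerneled: (47 − 48.625)² / 48.625 = 0.0543
χ² = 0.0036 + 0.0543 = 0.0579 ≈ 0.058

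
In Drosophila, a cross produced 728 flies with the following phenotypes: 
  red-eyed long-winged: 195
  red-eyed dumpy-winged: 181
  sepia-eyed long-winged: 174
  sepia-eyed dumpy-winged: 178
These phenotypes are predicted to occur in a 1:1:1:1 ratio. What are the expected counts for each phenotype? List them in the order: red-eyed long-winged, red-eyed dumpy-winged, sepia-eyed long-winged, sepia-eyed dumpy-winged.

182, 182, 182, 182

Under the 1:1:1:1 hypothesis (Σ ratio = 4, N = 728):
  red-eyed long-winged: 728 × 1/4 = 182
  red-eyed dumpy-winged: 728 × 1/4 = 182
  sepia-eyed long-winged: 728 × 1/4 = 182
  sepia-eyed dumpy-winged: 728 × 1/4 = 182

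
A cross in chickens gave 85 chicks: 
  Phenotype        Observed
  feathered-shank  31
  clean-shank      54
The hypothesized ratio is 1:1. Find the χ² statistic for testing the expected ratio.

6.224

Under the 1:1 hypothesis (Σ ratio = 2, N = 85):
  feathered-shank: 85 × 1/2 = 42.5
  clean-shank: 85 × 1/2 = 42.5
χ² = Σ (O − E)² / E
  feathered-shank: (31 − 42.5)² / 42.5 = 3.1118
  clean-shank: (54 − 42.5)² / 42.5 = 3.1118
χ² = 3.1118 + 3.1118 = 6.2236 ≈ 6.224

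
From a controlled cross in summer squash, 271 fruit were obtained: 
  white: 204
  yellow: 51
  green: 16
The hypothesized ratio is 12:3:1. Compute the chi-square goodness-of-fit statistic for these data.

0.055

Expected counts for N = 271 under a 12:3:1 ratio (total parts = 16):
  white: 271 × 12/16 = 203.25
  yellow: 271 × 3/16 = 50.8125
  green: 271 × 1/16 = 16.9375
χ² = Σ (O − E)² / E
  white: (204 − 203.25)² / 203.25 = 0.0028
  yellow: (51 − 50.8125)² / 50.8125 = 0.0007
  green: (16 − 16.9375)² / 16.9375 = 0.0519
χ² = 0.0028 + 0.0007 + 0.0519 = 0.0554 ≈ 0.055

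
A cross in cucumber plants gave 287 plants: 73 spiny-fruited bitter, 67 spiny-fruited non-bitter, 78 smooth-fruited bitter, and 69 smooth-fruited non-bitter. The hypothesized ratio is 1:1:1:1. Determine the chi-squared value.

0.986

The 1:1:1:1 ratio has 4 parts, so with N = 287 the expected counts are:
  spiny-fruited bitter: 287 × 1/4 = 71.75
  spiny-fruited non-bitter: 287 × 1/4 = 71.75
  smooth-fruited bitter: 287 × 1/4 = 71.75
  smooth-fruited non-bitter: 287 × 1/4 = 71.75
χ² = Σ (O − E)² / E
  spiny-fruited bitter: (73 − 71.75)² / 71.75 = 0.0218
  spiny-fruited non-bitter: (67 − 71.75)² / 71.75 = 0.3145
  smooth-fruited bitter: (78 − 71.75)² / 71.75 = 0.5444
  smooth-fruited non-bitter: (69 − 71.75)² / 71.75 = 0.1054
χ² = 0.0218 + 0.3145 + 0.5444 + 0.1054 = 0.9861 ≈ 0.986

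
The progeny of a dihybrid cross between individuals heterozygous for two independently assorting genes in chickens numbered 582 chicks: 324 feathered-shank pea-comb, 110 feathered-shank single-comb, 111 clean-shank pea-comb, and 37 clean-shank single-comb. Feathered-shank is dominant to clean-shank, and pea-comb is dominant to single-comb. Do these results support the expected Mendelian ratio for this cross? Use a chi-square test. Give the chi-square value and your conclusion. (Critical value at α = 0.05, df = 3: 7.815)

A dihybrid F₂ with independent assortment and complete dominance at both loci gives a 9:3:3:1 phenotypic ratio.
Under the 9:3:3:1 hypothesis (Σ ratio = 16, N = 582):
  feathered-shank pea-comb: 582 × 9/16 = 327.375
  feathered-shank single-comb: 582 × 3/16 = 109.125
  clean-shank pea-comb: 582 × 3/16 = 109.125
  clean-shank single-comb: 582 × 1/16 = 36.375
χ² = Σ (O − E)² / E
  feathered-shank pea-comb: (324 − 327.375)² / 327.375 = 0.0348
  feathered-shank single-comb: (110 − 109.125)² / 109.125 = 0.0070
  clean-shank pea-comb: (111 − 109.125)² / 109.125 = 0.0322
  clean-shank single-comb: (37 − 36.375)² / 36.375 = 0.0107
χ² = 0.0348 + 0.0070 + 0.0322 + 0.0107 = 0.0847 ≈ 0.085
Degrees of freedom = 4 − 1 = 3; critical value at α = 0.05 is 7.815.
Since 0.085 < 7.815, we fail to reject the null hypothesis — the data are consistent with the 9:3:3:1 ratio.

0.085; consistent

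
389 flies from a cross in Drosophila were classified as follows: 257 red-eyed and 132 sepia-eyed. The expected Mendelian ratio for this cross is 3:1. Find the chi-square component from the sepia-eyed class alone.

12.417

The 3:1 ratio has 4 parts, so with N = 389 the expected counts are:
  red-eyed: 389 × 3/4 = 291.75
  sepia-eyed: 389 × 1/4 = 97.25
Contribution of sepia-eyed: (132 − 97.25)² / 97.25 = 12.4171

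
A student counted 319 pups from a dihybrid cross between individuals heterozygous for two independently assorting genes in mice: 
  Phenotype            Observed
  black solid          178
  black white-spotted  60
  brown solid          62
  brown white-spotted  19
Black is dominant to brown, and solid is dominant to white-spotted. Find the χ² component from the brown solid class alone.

0.080

A dihybrid F₂ with independent assortment and complete dominance at both loci gives a 9:3:3:1 phenotypic ratio.
The 9:3:3:1 ratio has 16 parts, so with N = 319 the expected counts are:
  black solid: 319 × 9/16 = 179.4375
  black white-spotted: 319 × 3/16 = 59.8125
  brown solid: 319 × 3/16 = 59.8125
  brown white-spotted: 319 × 1/16 = 19.9375
Contribution of brown solid: (62 − 59.8125)² / 59.8125 = 0.0800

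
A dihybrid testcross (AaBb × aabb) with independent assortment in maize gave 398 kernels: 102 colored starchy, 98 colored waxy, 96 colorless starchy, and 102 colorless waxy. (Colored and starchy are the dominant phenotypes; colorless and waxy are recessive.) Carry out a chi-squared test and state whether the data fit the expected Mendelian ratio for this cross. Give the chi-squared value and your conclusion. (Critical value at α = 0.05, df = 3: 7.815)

A dihybrid testcross with independent assortment gives a 1:1:1:1 ratio.
Under the 1:1:1:1 hypothesis (Σ ratio = 4, N = 398):
  colored starchy: 398 × 1/4 = 99.5
  colored waxy: 398 × 1/4 = 99.5
  colorless starchy: 398 × 1/4 = 99.5
  colorless waxy: 398 × 1/4 = 99.5
χ² = Σ (O − E)² / E
  colored starchy: (102 − 99.5)² / 99.5 = 0.0628
  colored waxy: (98 − 99.5)² / 99.5 = 0.0226
  colorless starchy: (96 − 99.5)² / 99.5 = 0.1231
  colorless waxy: (102 − 99.5)² / 99.5 = 0.0628
χ² = 0.0628 + 0.0226 + 0.1231 + 0.0628 = 0.2713 ≈ 0.271
Degrees of freedom = 4 − 1 = 3; critical value at α = 0.05 is 7.815.
Since 0.271 < 7.815, we fail to reject the null hypothesis — the data are consistent with the 1:1:1:1 ratio.

0.271; consistent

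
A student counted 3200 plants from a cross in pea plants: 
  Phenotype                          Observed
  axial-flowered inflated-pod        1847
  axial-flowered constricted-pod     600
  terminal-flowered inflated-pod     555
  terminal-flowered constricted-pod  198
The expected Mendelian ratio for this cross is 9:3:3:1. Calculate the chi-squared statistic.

The 9:3:3:1 ratio has 16 parts, so with N = 3200 the expected counts are:
  axial-flowered inflated-pod: 3200 × 9/16 = 1800
  axial-flowered constricted-pod: 3200 × 3/16 = 600
  terminal-flowered inflated-pod: 3200 × 3/16 = 600
  terminal-flowered constricted-pod: 3200 × 1/16 = 200
χ² = Σ (O − E)² / E
  axial-flowered inflated-pod: (1847 − 1800)² / 1800 = 1.2272
  axial-flowered constricted-pod: (600 − 600)² / 600 = 0.0000
  terminal-flowered inflated-pod: (555 − 600)² / 600 = 3.3750
  terminal-flowered constricted-pod: (198 − 200)² / 200 = 0.0200
χ² = 1.2272 + 0.0000 + 3.3750 + 0.0200 = 4.6222 ≈ 4.622

4.622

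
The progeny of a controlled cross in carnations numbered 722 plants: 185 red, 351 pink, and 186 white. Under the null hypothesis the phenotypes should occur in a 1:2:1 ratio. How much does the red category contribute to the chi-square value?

0.112

Total ratio parts = 4. Expected numbers out of 722:
  red: 722 × 1/4 = 180.5
  pink: 722 × 2/4 = 361
  white: 722 × 1/4 = 180.5
Contribution of red: (185 − 180.5)² / 180.5 = 0.1122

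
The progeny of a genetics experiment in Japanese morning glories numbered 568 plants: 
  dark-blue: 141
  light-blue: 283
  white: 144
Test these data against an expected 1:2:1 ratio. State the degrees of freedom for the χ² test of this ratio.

2

A goodness-of-fit test with 3 phenotype classes has df = 3 − 1 = 2.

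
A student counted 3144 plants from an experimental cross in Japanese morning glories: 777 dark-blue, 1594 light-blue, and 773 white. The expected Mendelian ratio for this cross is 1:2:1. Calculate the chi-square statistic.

Expected counts for N = 3144 under a 1:2:1 ratio (total parts = 4):
  dark-blue: 3144 × 1/4 = 786
  light-blue: 3144 × 2/4 = 1572
  white: 3144 × 1/4 = 786
χ² = Σ (O − E)² / E
  dark-blue: (777 − 786)² / 786 = 0.1031
  light-blue: (1594 − 1572)² / 1572 = 0.3079
  white: (773 − 786)² / 786 = 0.2150
χ² = 0.1031 + 0.3079 + 0.2150 = 0.626

0.626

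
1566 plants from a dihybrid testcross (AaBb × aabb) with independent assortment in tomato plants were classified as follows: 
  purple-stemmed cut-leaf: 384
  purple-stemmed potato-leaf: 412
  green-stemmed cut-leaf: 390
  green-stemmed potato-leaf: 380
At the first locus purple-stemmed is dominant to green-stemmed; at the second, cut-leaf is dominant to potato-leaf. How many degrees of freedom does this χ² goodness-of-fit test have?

A dihybrid testcross with independent assortment gives a 1:1:1:1 ratio.
A goodness-of-fit test with 4 phenotype classes has df = 4 − 1 = 3.

3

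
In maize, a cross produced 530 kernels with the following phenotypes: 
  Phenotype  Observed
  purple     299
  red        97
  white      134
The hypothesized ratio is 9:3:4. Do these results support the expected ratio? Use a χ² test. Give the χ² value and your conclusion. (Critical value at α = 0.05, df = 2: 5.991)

Expected counts for N = 530 under a 9:3:4 ratio (total parts = 16):
  purple: 530 × 9/16 = 298.125
  red: 530 × 3/16 = 99.375
  white: 530 × 4/16 = 132.5
χ² = Σ (O − E)² / E
  purple: (299 − 298.125)² / 298.125 = 0.0026
  red: (97 − 99.375)² / 99.375 = 0.0568
  white: (134 − 132.5)² / 132.5 = 0.0170
χ² = 0.0026 + 0.0568 + 0.0170 = 0.0764 ≈ 0.076
Degrees of freedom = 3 − 1 = 2; critical value at α = 0.05 is 5.991.
Since 0.076 < 5.991, we fail to reject the null hypothesis — the data are consistent with the 9:3:4 ratio.

0.076; consistent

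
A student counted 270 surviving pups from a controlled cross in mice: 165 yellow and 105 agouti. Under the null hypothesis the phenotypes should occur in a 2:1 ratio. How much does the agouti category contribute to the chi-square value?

Under the 2:1 hypothesis (Σ ratio = 3, N = 270):
  yellow: 270 × 2/3 = 180
  agouti: 270 × 1/3 = 90
Contribution of agouti: (105 − 90)² / 90 = 2.5000

2.500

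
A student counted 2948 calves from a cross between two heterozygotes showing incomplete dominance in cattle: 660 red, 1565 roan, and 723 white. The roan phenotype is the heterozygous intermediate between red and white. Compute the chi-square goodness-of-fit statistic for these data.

13.929

With incomplete dominance, a heterozygote × heterozygote cross gives a 1:2:1 phenotypic ratio.
The 1:2:1 ratio has 4 parts, so with N = 2948 the expected counts are:
  red: 2948 × 1/4 = 737
  roan: 2948 × 2/4 = 1474
  white: 2948 × 1/4 = 737
χ² = Σ (O − E)² / E
  red: (660 − 737)² / 737 = 8.0448
  roan: (1565 − 1474)² / 1474 = 5.6180
  white: (723 − 737)² / 737 = 0.2659
χ² = 8.0448 + 5.6180 + 0.2659 = 13.9287 ≈ 13.929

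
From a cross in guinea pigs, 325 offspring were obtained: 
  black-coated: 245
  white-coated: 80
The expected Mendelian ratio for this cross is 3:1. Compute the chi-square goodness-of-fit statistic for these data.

0.026

Total ratio parts = 4. Expected numbers out of 325:
  black-coated: 325 × 3/4 = 243.75
  white-coated: 325 × 1/4 = 81.25
χ² = Σ (O − E)² / E
  black-coated: (245 − 243.75)² / 243.75 = 0.0064
  white-coated: (80 − 81.25)² / 81.25 = 0.0192
χ² = 0.0064 + 0.0192 = 0.0256 ≈ 0.026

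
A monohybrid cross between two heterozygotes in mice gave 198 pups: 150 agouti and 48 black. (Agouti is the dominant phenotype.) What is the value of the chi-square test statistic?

For a monohybrid cross between heterozygotes with complete dominance, the expected phenotypic ratio is 3:1.
Under the 3:1 hypothesis (Σ ratio = 4, N = 198):
  agouti: 198 × 3/4 = 148.5
  black: 198 × 1/4 = 49.5
χ² = Σ (O − E)² / E
  agouti: (150 − 148.5)² / 148.5 = 0.0152
  black: (48 − 49.5)² / 49.5 = 0.0455
χ² = 0.0152 + 0.0455 = 0.0607 ≈ 0.061

0.061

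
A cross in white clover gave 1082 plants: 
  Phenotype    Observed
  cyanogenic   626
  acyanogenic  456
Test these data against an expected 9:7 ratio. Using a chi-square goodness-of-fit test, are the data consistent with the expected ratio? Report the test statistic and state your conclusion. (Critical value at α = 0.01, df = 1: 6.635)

Under the 9:7 hypothesis (Σ ratio = 16, N = 1082):
  cyanogenic: 1082 × 9/16 = 608.625
  acyanogenic: 1082 × 7/16 = 473.375
χ² = Σ (O − E)² / E
  cyanogenic: (626 − 608.625)² / 608.625 = 0.4960
  acyanogenic: (456 − 473.375)² / 473.375 = 0.6377
χ² = 0.4960 + 0.6377 = 1.1337 ≈ 1.134
Degrees of freedom = 2 − 1 = 1; critical value at α = 0.01 is 6.635.
Since 1.134 < 6.635, we fail to reject the null hypothesis — the data are consistent with the 9:7 ratio.

1.134; consistent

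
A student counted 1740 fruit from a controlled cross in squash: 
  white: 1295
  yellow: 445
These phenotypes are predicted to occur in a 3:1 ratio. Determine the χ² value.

0.307

Under the 3:1 hypothesis (Σ ratio = 4, N = 1740):
  white: 1740 × 3/4 = 1305
  yellow: 1740 × 1/4 = 435
χ² = Σ (O − E)² / E
  white: (1295 − 1305)² / 1305 = 0.0766
  yellow: (445 − 435)² / 435 = 0.2299
χ² = 0.0766 + 0.2299 = 0.3065 ≈ 0.307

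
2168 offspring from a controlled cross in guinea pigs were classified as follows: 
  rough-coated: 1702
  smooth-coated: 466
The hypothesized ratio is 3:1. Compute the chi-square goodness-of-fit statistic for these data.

14.209

Total ratio parts = 4. Expected numbers out of 2168:
  rough-coated: 2168 × 3/4 = 1626
  smooth-coated: 2168 × 1/4 = 542
χ² = Σ (O − E)² / E
  rough-coated: (1702 − 1626)² / 1626 = 3.5523
  smooth-coated: (466 − 542)² / 542 = 10.6568
χ² = 3.5523 + 10.6568 = 14.2091 ≈ 14.209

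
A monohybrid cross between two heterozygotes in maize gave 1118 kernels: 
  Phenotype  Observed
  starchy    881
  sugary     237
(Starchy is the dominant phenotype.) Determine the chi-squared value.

For a monohybrid cross between heterozygotes with complete dominance, the expected phenotypic ratio is 3:1.
Under the 3:1 hypothesis (Σ ratio = 4, N = 1118):
  starchy: 1118 × 3/4 = 838.5
  sugary: 1118 × 1/4 = 279.5
χ² = Σ (O − E)² / E
  starchy: (881 − 838.5)² / 838.5 = 2.1541
  sugary: (237 − 279.5)² / 279.5 = 6.4624
χ² = 2.1541 + 6.4624 = 8.6165 ≈ 8.617

8.617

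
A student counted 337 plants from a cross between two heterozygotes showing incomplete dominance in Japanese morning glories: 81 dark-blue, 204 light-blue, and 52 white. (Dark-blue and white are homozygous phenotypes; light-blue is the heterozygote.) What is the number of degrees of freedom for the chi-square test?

2

With incomplete dominance, a heterozygote × heterozygote cross gives a 1:2:1 phenotypic ratio.
A goodness-of-fit test with 3 phenotype classes has df = 3 − 1 = 2.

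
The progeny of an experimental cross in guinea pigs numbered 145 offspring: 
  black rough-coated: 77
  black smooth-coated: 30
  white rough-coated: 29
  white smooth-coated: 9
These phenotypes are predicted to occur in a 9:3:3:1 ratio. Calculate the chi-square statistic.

Under the 9:3:3:1 hypothesis (Σ ratio = 16, N = 145):
  black rough-coated: 145 × 9/16 = 81.5625
  black smooth-coated: 145 × 3/16 = 27.1875
  white rough-coated: 145 × 3/16 = 27.1875
  white smooth-coated: 145 × 1/16 = 9.0625
χ² = Σ (O − E)² / E
  black rough-coated: (77 − 81.5625)² / 81.5625 = 0.2552
  black smooth-coated: (30 − 27.1875)² / 27.1875 = 0.2909
  white rough-coated: (29 − 27.1875)² / 27.1875 = 0.1208
  white smooth-coated: (9 − 9.0625)² / 9.0625 = 0.0004
χ² = 0.2552 + 0.2909 + 0.1208 + 0.0004 = 0.6673 ≈ 0.667

0.667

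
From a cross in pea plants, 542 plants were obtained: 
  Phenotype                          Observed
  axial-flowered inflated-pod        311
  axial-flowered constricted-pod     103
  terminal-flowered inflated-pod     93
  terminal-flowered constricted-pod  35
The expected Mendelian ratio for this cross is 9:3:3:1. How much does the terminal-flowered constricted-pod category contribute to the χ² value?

0.037

The 9:3:3:1 ratio has 16 parts, so with N = 542 the expected counts are:
  axial-flowered inflated-pod: 542 × 9/16 = 304.875
  axial-flowered constricted-pod: 542 × 3/16 = 101.625
  terminal-flowered inflated-pod: 542 × 3/16 = 101.625
  terminal-flowered constricted-pod: 542 × 1/16 = 33.875
Contribution of terminal-flowered constricted-pod: (35 − 33.875)² / 33.875 = 0.0374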